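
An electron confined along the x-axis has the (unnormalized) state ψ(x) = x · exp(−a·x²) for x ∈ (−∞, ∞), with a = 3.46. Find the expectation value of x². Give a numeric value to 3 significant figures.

⟨x²⟩ = ∫ x²·|ψ|² dx / ∫|ψ|² dx (integrals over the domain).
Expand each integrand as polynomial × e^(−2ax²) and use ∫x^(2j)·e^(−2ax²) dx = (2j−1)!!/(4a)^j · √(π/(2a)), odd powers → 0; here √(π/(2a)) = 0.67379.
State is unnormalized: ∫|ψ|² dx = 0.048684, and ∫ψ*·x²·ψ dx = 0.010553, so ⟨x²⟩ = 0.010553 / 0.048684.
⟨x²⟩ = 0.21676.

0.217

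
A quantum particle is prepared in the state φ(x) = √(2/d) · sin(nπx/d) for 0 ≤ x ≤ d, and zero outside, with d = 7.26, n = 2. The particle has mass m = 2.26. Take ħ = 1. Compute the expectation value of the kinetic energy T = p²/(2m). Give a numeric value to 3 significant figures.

T = −(ħ²/2m) d²/dx², so ⟨T⟩ = −(ħ²/2m) ∫ φ*·φ'' dx; with m = 2.26.
d/dx sin(nπx/d) = (nπ/d)·cos(nπx/d) and d²/dx² sin(nπx/d) = −(nπ/d)²·sin(nπx/d); on 0 ≤ x ≤ d, ∫sin²(nπx/d) dx = d/2 and ∫sin(nπx/d)·cos(nπx/d) dx = 0.
⟨T⟩ = 0.16571.

0.166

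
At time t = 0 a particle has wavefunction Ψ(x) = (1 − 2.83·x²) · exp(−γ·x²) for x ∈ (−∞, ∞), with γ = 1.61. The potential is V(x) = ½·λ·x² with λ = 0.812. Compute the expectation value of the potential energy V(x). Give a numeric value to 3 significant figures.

0.113

⟨V⟩ = ∫ V(x)·|Ψ|² dx / ∫|Ψ|² dx.
Expand each integrand as polynomial × e^(−2γx²) and use ∫x^(2j)·e^(−2γx²) dx = (2j−1)!!/(4γ)^j · √(π/(2γ)), odd powers → 0; here √(π/(2γ)) = 0.98775.
State is unnormalized: ∫|Ψ|² dx = 0.69186, and ∫Ψ*·V(x)·Ψ dx = 0.078460, so ⟨V⟩ = 0.078460 / 0.69186.
⟨V⟩ = 0.11340.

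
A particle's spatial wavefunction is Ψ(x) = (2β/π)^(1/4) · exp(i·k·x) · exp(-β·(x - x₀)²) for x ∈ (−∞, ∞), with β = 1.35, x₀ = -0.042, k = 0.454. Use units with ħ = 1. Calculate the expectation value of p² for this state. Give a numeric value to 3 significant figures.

1.56

p² Ψ = −ħ² d²Ψ/dx²; ⟨p²⟩ = −ħ² ∫ Ψ*·Ψ'' dx.
Gaussian moments (u = x − x₀): ∫u^(2j)·e^(−2βu²) du = (2j−1)!!/(4β)^j · √(π/(2β)), odd powers integrate to 0; here √(π/(2β)) = 1.0787. Derivatives: Ψ′ = (ik − 2βu)·Ψ, Ψ″ = ((ik − 2βu)² − 2β)·Ψ; the odd-in-u pieces drop out.
⟨p²⟩ = 1.5561.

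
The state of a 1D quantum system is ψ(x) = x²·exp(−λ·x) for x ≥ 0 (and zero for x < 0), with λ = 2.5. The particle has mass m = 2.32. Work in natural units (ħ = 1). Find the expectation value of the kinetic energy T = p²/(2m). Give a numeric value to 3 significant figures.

T = −(ħ²/2m) d²/dx², so ⟨T⟩ = −(ħ²/2m) ∫ ψ*·ψ'' dx / ∫|ψ|² dx; with m = 2.32.
Differentiate x²·exp(−λ·x) with the product rule; every integrand then reduces to terms xʲ·e^(−2λx) on [0, ∞), with ∫₀^∞ xʲ·e^(−2λx) dx = j!/(2λ)^(j+1).
State is unnormalized: ∫|ψ|² dx = 0.0076800, and ∫ψ*·(−ħ²/2m · ψ'') dx = 0.0034483, so ⟨T⟩ = 0.0034483 / 0.0076800.
⟨T⟩ = 0.44899.

0.449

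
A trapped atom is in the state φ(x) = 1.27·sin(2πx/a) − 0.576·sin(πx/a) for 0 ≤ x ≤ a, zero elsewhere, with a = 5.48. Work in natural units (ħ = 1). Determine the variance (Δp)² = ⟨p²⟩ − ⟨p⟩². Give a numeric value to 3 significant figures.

Compute ⟨p⟩ and ⟨p²⟩ separately; (Δp)² = ⟨p²⟩ − ⟨p⟩².
d²/dx² sin(jπx/a) = −(jπ/a)²·sin(jπx/a); on 0 ≤ x ≤ a, ∫sin²(jπx/a) dx = a/2 and ∫sin(jπx/a)·sin(lπx/a) dx = 0 for j ≠ l, so only diagonal terms survive in ∫|φ|² and ∫φ·φ″; ∫φ·φ′ dx = [φ²/2] between the walls = 0.
Normalization: ∫|φ|² dx = 5.3284.
⟨p⟩ = 0.0000 and ⟨p²⟩ = 1.1464.
(Δp)² = 1.1464 − (0.0000)² = 1.1464.

1.15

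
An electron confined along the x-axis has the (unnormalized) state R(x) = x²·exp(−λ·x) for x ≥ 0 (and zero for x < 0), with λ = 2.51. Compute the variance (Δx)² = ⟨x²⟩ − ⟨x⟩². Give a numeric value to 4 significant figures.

0.1984

Compute ⟨x⟩ and ⟨x²⟩ separately, then (Δx)² = ⟨x²⟩ − ⟨x⟩².
Every integrand reduces to terms xʲ·e^(−2λx) on [0, ∞); use ∫₀^∞ xʲ·e^(−2λx) dx = j!/(2λ)^(j+1).
Normalization: ∫|R|² dx = 0.0075282.
⟨x⟩ = 0.99602 and ⟨x²⟩ = 1.1905.
(Δx)² = 1.1905 − (0.99602)² = 0.19841.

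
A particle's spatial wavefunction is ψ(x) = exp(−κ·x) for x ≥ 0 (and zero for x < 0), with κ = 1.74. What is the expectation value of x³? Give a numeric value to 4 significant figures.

0.1424

⟨x³⟩ = ∫ x³·|ψ|² dx / ∫|ψ|² dx (integrals over the domain).
Every integrand reduces to terms xʲ·e^(−2κx) on [0, ∞); use ∫₀^∞ xʲ·e^(−2κx) dx = j!/(2κ)^(j+1).
State is unnormalized: ∫|ψ|² dx = 0.28736, and ∫ψ*·x³·ψ dx = 0.040910, so ⟨x³⟩ = 0.040910 / 0.28736.
⟨x³⟩ = 0.14237.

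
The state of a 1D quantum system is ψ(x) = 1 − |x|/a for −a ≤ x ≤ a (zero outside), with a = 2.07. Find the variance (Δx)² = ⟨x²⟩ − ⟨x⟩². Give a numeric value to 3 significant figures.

Compute ⟨x⟩ and ⟨x²⟩ separately, then (Δx)² = ⟨x²⟩ − ⟨x⟩².
ψ is even, so ∫ over [−a, a] = 2∫₀ᵃ with ψ = 1 − x/a there: ∫₀ᵃ (1 − x/a)² dx = a/3, ∫₀ᵃ x²(1 − x/a)² dx = a³/30, ∫₀ᵃ x⁴(1 − x/a)² dx = a⁵/105.
Normalization: ∫|ψ|² dx = 1.3800.
⟨x⟩ = 0.0000 and ⟨x²⟩ = 0.42849.
(Δx)² = 0.42849 − (0.0000)² = 0.42849.

0.428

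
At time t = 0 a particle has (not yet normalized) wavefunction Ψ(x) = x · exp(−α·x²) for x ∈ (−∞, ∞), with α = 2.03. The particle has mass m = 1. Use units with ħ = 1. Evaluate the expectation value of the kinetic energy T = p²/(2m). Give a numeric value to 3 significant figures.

T = −(ħ²/2m) d²/dx², so ⟨T⟩ = −(ħ²/2m) ∫ Ψ*·Ψ'' dx / ∫|Ψ|² dx; with m = 1.
Expand each integrand as polynomial × e^(−2αx²) and use ∫x^(2j)·e^(−2αx²) dx = (2j−1)!!/(4α)^j · √(π/(2α)), odd powers → 0; here √(π/(2α)) = 0.87965. Differentiate with the product rule, d/dx e^(−αx²) = −2αx·e^(−αx²).
State is unnormalized: ∫|Ψ|² dx = 0.10833, and ∫Ψ*·(−ħ²/2m · Ψ'') dx = 0.32987, so ⟨T⟩ = 0.32987 / 0.10833.
⟨T⟩ = 3.0450.

3.05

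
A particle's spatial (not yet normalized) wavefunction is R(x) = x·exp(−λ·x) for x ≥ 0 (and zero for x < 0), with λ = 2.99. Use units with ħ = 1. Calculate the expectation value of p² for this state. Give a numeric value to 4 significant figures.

p² R = −ħ² d²R/dx²; ⟨p²⟩ = −ħ² ∫ R*·R'' dx / ∫|R|² dx.
Differentiate x·exp(−λ·x) with the product rule; every integrand then reduces to terms xʲ·e^(−2λx) on [0, ∞), with ∫₀^∞ xʲ·e^(−2λx) dx = j!/(2λ)^(j+1).
State is unnormalized: ∫|R|² dx = 0.0093525, and ∫R*·(−ħ² R'') dx = 0.083612, so ⟨p²⟩ = 0.083612 / 0.0093525.
⟨p²⟩ = 8.9401.

8.940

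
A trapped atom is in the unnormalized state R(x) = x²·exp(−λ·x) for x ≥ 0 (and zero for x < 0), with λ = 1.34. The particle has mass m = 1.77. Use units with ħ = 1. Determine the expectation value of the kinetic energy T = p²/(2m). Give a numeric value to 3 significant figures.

T = −(ħ²/2m) d²/dx², so ⟨T⟩ = −(ħ²/2m) ∫ R*·R'' dx / ∫|R|² dx; with m = 1.77.
Differentiate x²·exp(−λ·x) with the product rule; every integrand then reduces to terms xʲ·e^(−2λx) on [0, ∞), with ∫₀^∞ xʲ·e^(−2λx) dx = j!/(2λ)^(j+1).
State is unnormalized: ∫|R|² dx = 0.17360, and ∫R*·(−ħ²/2m · R'') dx = 0.029351, so ⟨T⟩ = 0.029351 / 0.17360.
⟨T⟩ = 0.16908.

0.169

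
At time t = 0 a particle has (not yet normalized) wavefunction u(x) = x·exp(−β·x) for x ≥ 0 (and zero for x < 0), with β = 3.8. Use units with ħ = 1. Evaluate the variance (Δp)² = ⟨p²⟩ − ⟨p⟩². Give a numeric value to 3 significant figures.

14.4

Compute ⟨p⟩ and ⟨p²⟩ separately; (Δp)² = ⟨p²⟩ − ⟨p⟩².
Differentiate x·exp(−β·x) with the product rule; every integrand then reduces to terms xʲ·e^(−2βx) on [0, ∞), with ∫₀^∞ xʲ·e^(−2βx) dx = j!/(2β)^(j+1).
Normalization: ∫|u|² dx = 0.0045561.
⟨p⟩ = 0.0000 and ⟨p²⟩ = 14.440.
(Δp)² = 14.440 − (0.0000)² = 14.440.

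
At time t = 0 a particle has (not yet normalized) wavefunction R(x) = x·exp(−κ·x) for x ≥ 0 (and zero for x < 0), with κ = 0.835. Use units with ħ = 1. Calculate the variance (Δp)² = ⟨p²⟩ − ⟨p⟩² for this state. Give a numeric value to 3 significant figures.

0.697

Compute ⟨p⟩ and ⟨p²⟩ separately; (Δp)² = ⟨p²⟩ − ⟨p⟩².
Differentiate x·exp(−κ·x) with the product rule; every integrand then reduces to terms xʲ·e^(−2κx) on [0, ∞), with ∫₀^∞ xʲ·e^(−2κx) dx = j!/(2κ)^(j+1).
Normalization: ∫|R|² dx = 0.42942.
⟨p⟩ = 0.0000 and ⟨p²⟩ = 0.69723.
(Δp)² = 0.69723 − (0.0000)² = 0.69723.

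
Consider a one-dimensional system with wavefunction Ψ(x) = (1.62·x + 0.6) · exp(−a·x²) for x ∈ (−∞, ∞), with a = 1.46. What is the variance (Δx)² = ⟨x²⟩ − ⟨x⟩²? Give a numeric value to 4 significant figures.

Compute ⟨x⟩ and ⟨x²⟩ separately, then (Δx)² = ⟨x²⟩ − ⟨x⟩².
Expand each integrand as polynomial × e^(−2ax²) and use ∫x^(2j)·e^(−2ax²) dx = (2j−1)!!/(4a)^j · √(π/(2a)), odd powers → 0; here √(π/(2a)) = 1.0373.
Normalization: ∫|Ψ|² dx = 0.83953.
⟨x⟩ = 0.41127 and ⟨x²⟩ = 0.36138.
(Δx)² = 0.36138 − (0.41127)² = 0.19223.

0.1922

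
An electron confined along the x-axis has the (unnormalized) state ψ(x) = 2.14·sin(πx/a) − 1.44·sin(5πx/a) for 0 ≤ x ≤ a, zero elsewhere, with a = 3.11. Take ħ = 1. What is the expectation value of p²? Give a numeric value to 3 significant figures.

8.65

p² ψ = −ħ² d²ψ/dx²; ⟨p²⟩ = −ħ² ∫ ψ*·ψ'' dx / ∫|ψ|² dx.
d²/dx² sin(jπx/a) = −(jπ/a)²·sin(jπx/a); on 0 ≤ x ≤ a, ∫sin²(jπx/a) dx = a/2 and ∫sin(jπx/a)·sin(lπx/a) dx = 0 for j ≠ l, so only diagonal terms survive in ∫|ψ|² and ∫ψ·ψ″; ∫ψ·ψ′ dx = [ψ²/2] between the walls = 0.
State is unnormalized: ∫|ψ|² dx = 10.346, and ∫ψ*·(−ħ² ψ'') dx = 89.524, so ⟨p²⟩ = 89.524 / 10.346.
⟨p²⟩ = 8.6532.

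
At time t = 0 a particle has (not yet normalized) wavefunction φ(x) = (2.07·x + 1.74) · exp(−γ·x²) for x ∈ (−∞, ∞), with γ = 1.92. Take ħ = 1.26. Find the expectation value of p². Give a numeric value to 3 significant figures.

p² φ = −ħ² d²φ/dx²; ⟨p²⟩ = −ħ² ∫ φ*·φ'' dx / ∫|φ|² dx.
Expand each integrand as polynomial × e^(−2γx²) and use ∫x^(2j)·e^(−2γx²) dx = (2j−1)!!/(4γ)^j · √(π/(2γ)), odd powers → 0; here √(π/(2γ)) = 0.90450. Differentiate with the product rule, d/dx e^(−γx²) = −2γx·e^(−γx²).
State is unnormalized: ∫|φ|² dx = 3.2431, and ∫φ*·(−ħ² φ'') dx = 12.962, so ⟨p²⟩ = 12.962 / 3.2431.
⟨p²⟩ = 3.9968.

4.00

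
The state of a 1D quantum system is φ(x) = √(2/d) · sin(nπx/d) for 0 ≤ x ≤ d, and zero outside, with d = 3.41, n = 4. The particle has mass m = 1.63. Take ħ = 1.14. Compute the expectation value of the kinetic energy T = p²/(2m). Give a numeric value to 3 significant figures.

T = −(ħ²/2m) d²/dx², so ⟨T⟩ = −(ħ²/2m) ∫ φ*·φ'' dx; with m = 1.63.
d/dx sin(nπx/d) = (nπ/d)·cos(nπx/d) and d²/dx² sin(nπx/d) = −(nπ/d)²·sin(nπx/d); on 0 ≤ x ≤ d, ∫sin²(nπx/d) dx = d/2 and ∫sin(nπx/d)·cos(nπx/d) dx = 0.
⟨T⟩ = 5.4138.

5.41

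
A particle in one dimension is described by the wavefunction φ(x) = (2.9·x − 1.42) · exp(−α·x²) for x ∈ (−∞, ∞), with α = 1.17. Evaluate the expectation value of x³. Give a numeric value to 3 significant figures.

⟨x³⟩ = ∫ x³·|φ|² dx / ∫|φ|² dx (integrals over the domain).
Expand each integrand as polynomial × e^(−2αx²) and use ∫x^(2j)·e^(−2αx²) dx = (2j−1)!!/(4α)^j · √(π/(2α)), odd powers → 0; here √(π/(2α)) = 1.1587.
State is unnormalized: ∫|φ|² dx = 4.4186, and ∫φ*·x³·φ dx = -1.3071, so ⟨x³⟩ = -1.3071 / 4.4186.
⟨x³⟩ = -0.29582.

-0.296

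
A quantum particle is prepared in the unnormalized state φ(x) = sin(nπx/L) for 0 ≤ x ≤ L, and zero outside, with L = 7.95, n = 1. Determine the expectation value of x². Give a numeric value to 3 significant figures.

⟨x²⟩ = ∫ x²·|φ|² dx / ∫|φ|² dx (integrals over the domain).
With sin²θ = (1 − cos2θ)/2 on 0 ≤ x ≤ L: ∫sin²(nπx/L) dx = L/2, ∫x·sin²(nπx/L) dx = L²/4, ∫x²·sin²(nπx/L) dx = L³·(1/6 − 1/(4n²π²)); higher powers xᵏ the same way, integrating xᵏ·cos(2nπx/L) by parts.
State is unnormalized: ∫|φ|² dx = 3.9750, and ∫φ*·x²·φ dx = 71.016, so ⟨x²⟩ = 71.016 / 3.9750.
⟨x²⟩ = 17.866.

17.9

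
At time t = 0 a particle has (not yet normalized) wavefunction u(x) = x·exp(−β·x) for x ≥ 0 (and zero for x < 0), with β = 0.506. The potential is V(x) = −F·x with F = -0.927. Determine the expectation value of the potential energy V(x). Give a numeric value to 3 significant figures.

⟨V⟩ = ∫ V(x)·|u|² dx / ∫|u|² dx.
Every integrand reduces to terms xʲ·e^(−2βx) on [0, ∞); use ∫₀^∞ xʲ·e^(−2βx) dx = j!/(2β)^(j+1).
State is unnormalized: ∫|u|² dx = 1.9297, and ∫u*·V(x)·u dx = 5.3028, so ⟨V⟩ = 5.3028 / 1.9297.
⟨V⟩ = 2.7480.

2.75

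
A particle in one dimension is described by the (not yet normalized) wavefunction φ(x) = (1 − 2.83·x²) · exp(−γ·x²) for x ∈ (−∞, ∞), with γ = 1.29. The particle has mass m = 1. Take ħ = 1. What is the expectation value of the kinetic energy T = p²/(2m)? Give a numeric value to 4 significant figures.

T = −(ħ²/2m) d²/dx², so ⟨T⟩ = −(ħ²/2m) ∫ φ*·φ'' dx / ∫|φ|² dx; with m = 1.
Expand each integrand as polynomial × e^(−2γx²) and use ∫x^(2j)·e^(−2γx²) dx = (2j−1)!!/(4γ)^j · √(π/(2γ)), odd powers → 0; here √(π/(2γ)) = 1.1035. Differentiate with the product rule, d/dx e^(−γx²) = −2γx·e^(−γx²).
State is unnormalized: ∫|φ|² dx = 0.88885, and ∫φ*·(−ħ²/2m · φ'') dx = 2.9911, so ⟨T⟩ = 2.9911 / 0.88885.
⟨T⟩ = 3.3651.

3.365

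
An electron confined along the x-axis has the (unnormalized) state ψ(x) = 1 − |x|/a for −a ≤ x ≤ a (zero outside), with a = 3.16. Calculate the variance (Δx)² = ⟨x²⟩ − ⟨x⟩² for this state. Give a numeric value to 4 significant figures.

Compute ⟨x⟩ and ⟨x²⟩ separately, then (Δx)² = ⟨x²⟩ − ⟨x⟩².
ψ is even, so ∫ over [−a, a] = 2∫₀ᵃ with ψ = 1 − x/a there: ∫₀ᵃ (1 − x/a)² dx = a/3, ∫₀ᵃ x²(1 − x/a)² dx = a³/30, ∫₀ᵃ x⁴(1 − x/a)² dx = a⁵/105.
Normalization: ∫|ψ|² dx = 2.1067.
⟨x⟩ = 0.0000 and ⟨x²⟩ = 0.99856.
(Δx)² = 0.99856 − (0.0000)² = 0.99856.

0.9986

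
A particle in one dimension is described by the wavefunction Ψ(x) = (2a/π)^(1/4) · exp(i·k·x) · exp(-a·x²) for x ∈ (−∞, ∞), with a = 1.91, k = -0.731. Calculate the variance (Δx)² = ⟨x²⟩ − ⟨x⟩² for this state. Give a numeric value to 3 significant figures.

Compute ⟨x⟩ and ⟨x²⟩ separately, then (Δx)² = ⟨x²⟩ − ⟨x⟩².
Gaussian moments: ∫x^(2j)·e^(−2ax²) dx = (2j−1)!!/(4a)^j · √(π/(2a)), odd powers integrate to 0; here √(π/(2a)) = 0.90687.
⟨x⟩ = 0.0000 and ⟨x²⟩ = 0.13089.
(Δx)² = 0.13089 − (0.0000)² = 0.13089.

0.131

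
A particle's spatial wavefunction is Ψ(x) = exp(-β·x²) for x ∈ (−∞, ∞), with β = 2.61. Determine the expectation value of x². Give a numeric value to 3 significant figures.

⟨x²⟩ = ∫ x²·|Ψ|² dx / ∫|Ψ|² dx (integrals over the domain).
Gaussian moments: ∫x^(2j)·e^(−2βx²) dx = (2j−1)!!/(4β)^j · √(π/(2β)), odd powers integrate to 0; here √(π/(2β)) = 0.77578.
State is unnormalized: ∫|Ψ|² dx = 0.77578, and ∫Ψ*·x²·Ψ dx = 0.074309, so ⟨x²⟩ = 0.074309 / 0.77578.
⟨x²⟩ = 0.095785.

0.0958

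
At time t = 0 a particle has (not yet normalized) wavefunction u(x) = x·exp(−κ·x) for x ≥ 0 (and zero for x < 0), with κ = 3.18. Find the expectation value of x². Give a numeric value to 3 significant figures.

0.297

⟨x²⟩ = ∫ x²·|u|² dx / ∫|u|² dx (integrals over the domain).
Every integrand reduces to terms xʲ·e^(−2κx) on [0, ∞); use ∫₀^∞ xʲ·e^(−2κx) dx = j!/(2κ)^(j+1).
State is unnormalized: ∫|u|² dx = 0.0077743, and ∫u*·x²·u dx = 0.0023064, so ⟨x²⟩ = 0.0023064 / 0.0077743.
⟨x²⟩ = 0.29667.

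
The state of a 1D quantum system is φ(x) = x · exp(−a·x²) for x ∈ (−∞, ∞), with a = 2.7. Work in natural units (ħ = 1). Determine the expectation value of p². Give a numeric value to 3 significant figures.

p² φ = −ħ² d²φ/dx²; ⟨p²⟩ = −ħ² ∫ φ*·φ'' dx / ∫|φ|² dx.
Expand each integrand as polynomial × e^(−2ax²) and use ∫x^(2j)·e^(−2ax²) dx = (2j−1)!!/(4a)^j · √(π/(2a)), odd powers → 0; here √(π/(2a)) = 0.76274. Differentiate with the product rule, d/dx e^(−ax²) = −2ax·e^(−ax²).
State is unnormalized: ∫|φ|² dx = 0.070624, and ∫φ*·(−ħ² φ'') dx = 0.57206, so ⟨p²⟩ = 0.57206 / 0.070624.
⟨p²⟩ = 8.1000.

8.10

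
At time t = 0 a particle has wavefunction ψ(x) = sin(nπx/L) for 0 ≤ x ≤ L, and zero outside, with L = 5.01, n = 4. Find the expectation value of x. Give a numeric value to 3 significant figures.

2.51

⟨x⟩ = ∫ x·|ψ|² dx / ∫|ψ|² dx (integrals over the domain).
With sin²θ = (1 − cos2θ)/2 on 0 ≤ x ≤ L: ∫sin²(nπx/L) dx = L/2, ∫x·sin²(nπx/L) dx = L²/4, ∫x²·sin²(nπx/L) dx = L³·(1/6 − 1/(4n²π²)); higher powers xᵏ the same way, integrating xᵏ·cos(2nπx/L) by parts.
State is unnormalized: ∫|ψ|² dx = 2.5050, and ∫ψ*·x·ψ dx = 6.2750, so ⟨x⟩ = 6.2750 / 2.5050.
⟨x⟩ = 2.5050.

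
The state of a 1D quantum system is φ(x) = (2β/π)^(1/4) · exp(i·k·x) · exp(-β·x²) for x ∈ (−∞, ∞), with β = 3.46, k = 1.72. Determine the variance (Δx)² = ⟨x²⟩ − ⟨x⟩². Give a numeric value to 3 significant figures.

Compute ⟨x⟩ and ⟨x²⟩ separately, then (Δx)² = ⟨x²⟩ − ⟨x⟩².
Gaussian moments: ∫x^(2j)·e^(−2βx²) dx = (2j−1)!!/(4β)^j · √(π/(2β)), odd powers integrate to 0; here √(π/(2β)) = 0.67379.
⟨x⟩ = 0.0000 and ⟨x²⟩ = 0.072254.
(Δx)² = 0.072254 − (0.0000)² = 0.072254.

0.0723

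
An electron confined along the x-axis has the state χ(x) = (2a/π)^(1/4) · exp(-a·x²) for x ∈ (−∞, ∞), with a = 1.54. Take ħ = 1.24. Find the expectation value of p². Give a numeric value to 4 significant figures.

2.368

p² χ = −ħ² d²χ/dx²; ⟨p²⟩ = −ħ² ∫ χ*·χ'' dx.
Gaussian moments: ∫x^(2j)·e^(−2ax²) dx = (2j−1)!!/(4a)^j · √(π/(2a)), odd powers integrate to 0; here √(π/(2a)) = 1.0099. Derivatives: d/dx e^(−ax²) = −2ax·e^(−ax²), d²/dx² e^(−ax²) = (4a²x² − 2a)·e^(−ax²).
⟨p²⟩ = 2.3679.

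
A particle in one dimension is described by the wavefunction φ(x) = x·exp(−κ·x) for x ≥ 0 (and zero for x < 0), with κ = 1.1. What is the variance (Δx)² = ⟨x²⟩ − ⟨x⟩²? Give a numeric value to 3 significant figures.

0.620

Compute ⟨x⟩ and ⟨x²⟩ separately, then (Δx)² = ⟨x²⟩ − ⟨x⟩².
Every integrand reduces to terms xʲ·e^(−2κx) on [0, ∞); use ∫₀^∞ xʲ·e^(−2κx) dx = j!/(2κ)^(j+1).
Normalization: ∫|φ|² dx = 0.18783.
⟨x⟩ = 1.3636 and ⟨x²⟩ = 2.4793.
(Δx)² = 2.4793 − (1.3636)² = 0.61983.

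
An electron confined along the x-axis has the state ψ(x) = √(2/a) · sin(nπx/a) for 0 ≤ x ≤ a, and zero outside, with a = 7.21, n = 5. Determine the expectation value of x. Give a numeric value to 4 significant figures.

⟨x⟩ = ∫ x·|ψ|² dx (integrals over the domain).
With sin²θ = (1 − cos2θ)/2 on 0 ≤ x ≤ a: ∫sin²(nπx/a) dx = a/2, ∫x·sin²(nπx/a) dx = a²/4, ∫x²·sin²(nπx/a) dx = a³·(1/6 − 1/(4n²π²)); higher powers xᵏ the same way, integrating xᵏ·cos(2nπx/a) by parts.
⟨x⟩ = 3.6050.

3.605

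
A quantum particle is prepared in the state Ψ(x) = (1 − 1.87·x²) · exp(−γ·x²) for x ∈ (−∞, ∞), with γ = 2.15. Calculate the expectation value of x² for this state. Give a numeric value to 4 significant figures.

0.06654

⟨x²⟩ = ∫ x²·|Ψ|² dx / ∫|Ψ|² dx (integrals over the domain).
Expand each integrand as polynomial × e^(−2γx²) and use ∫x^(2j)·e^(−2γx²) dx = (2j−1)!!/(4γ)^j · √(π/(2γ)), odd powers → 0; here √(π/(2γ)) = 0.85475.
State is unnormalized: ∫|Ψ|² dx = 0.60428, and ∫Ψ*·x²·Ψ dx = 0.040210, so ⟨x²⟩ = 0.040210 / 0.60428.
⟨x²⟩ = 0.066542.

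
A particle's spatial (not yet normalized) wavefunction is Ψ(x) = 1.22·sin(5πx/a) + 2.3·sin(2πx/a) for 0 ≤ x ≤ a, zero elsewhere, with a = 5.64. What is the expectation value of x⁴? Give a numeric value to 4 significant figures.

153.9

⟨x⁴⟩ = ∫ x⁴·|Ψ|² dx / ∫|Ψ|² dx (integrals over the domain).
On 0 ≤ x ≤ a (j ≠ l): ∫sin²(jπx/a) dx = a/2, ∫sin(jπx/a)·sin(lπx/a) dx = 0; diagonal moments ∫x·sin²(jπx/a) dx = a²/4, ∫x²·sin²(jπx/a) dx = a³·(1/6 − 1/(4j²π²)); cross terms ∫x·sin(jπx/a)·sin(lπx/a) dx = 0 for j + l even and −4jla²/(π²(j² − l²)²) for j + l odd, ∫x²·sin(jπx/a)·sin(lπx/a) dx = (−1)^(j+l)·4jla³/(π²(j² − l²)²); higher powers the same way via product-to-sum and parts.
State is unnormalized: ∫|Ψ|² dx = 19.115, and ∫Ψ*·x⁴·Ψ dx = 2941.8, so ⟨x⁴⟩ = 2941.8 / 19.115.
⟨x⁴⟩ = 153.90.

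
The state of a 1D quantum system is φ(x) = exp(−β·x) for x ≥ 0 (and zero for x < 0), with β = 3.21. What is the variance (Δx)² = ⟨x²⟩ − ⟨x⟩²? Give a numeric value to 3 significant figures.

Compute ⟨x⟩ and ⟨x²⟩ separately, then (Δx)² = ⟨x²⟩ − ⟨x⟩².
Every integrand reduces to terms xʲ·e^(−2βx) on [0, ∞); use ∫₀^∞ xʲ·e^(−2βx) dx = j!/(2β)^(j+1).
Normalization: ∫|φ|² dx = 0.15576.
⟨x⟩ = 0.15576 and ⟨x²⟩ = 0.048524.
(Δx)² = 0.048524 − (0.15576)² = 0.024262.

0.0243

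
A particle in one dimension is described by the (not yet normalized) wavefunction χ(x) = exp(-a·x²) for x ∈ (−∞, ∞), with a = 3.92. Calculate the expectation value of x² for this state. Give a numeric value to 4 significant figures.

0.06378

⟨x²⟩ = ∫ x²·|χ|² dx / ∫|χ|² dx (integrals over the domain).
Gaussian moments: ∫x^(2j)·e^(−2ax²) dx = (2j−1)!!/(4a)^j · √(π/(2a)), odd powers integrate to 0; here √(π/(2a)) = 0.63302.
State is unnormalized: ∫|χ|² dx = 0.63302, and ∫χ*·x²·χ dx = 0.040371, so ⟨x²⟩ = 0.040371 / 0.63302.
⟨x²⟩ = 0.063776.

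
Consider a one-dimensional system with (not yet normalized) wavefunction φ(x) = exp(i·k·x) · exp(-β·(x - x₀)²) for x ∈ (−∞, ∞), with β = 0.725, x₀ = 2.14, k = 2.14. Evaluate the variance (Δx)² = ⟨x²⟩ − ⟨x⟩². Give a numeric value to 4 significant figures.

0.3448

Compute ⟨x⟩ and ⟨x²⟩ separately, then (Δx)² = ⟨x²⟩ − ⟨x⟩².
Gaussian moments (u = x − x₀): ∫u^(2j)·e^(−2βu²) du = (2j−1)!!/(4β)^j · √(π/(2β)), odd powers integrate to 0; here √(π/(2β)) = 1.4719.
Normalization: ∫|φ|² dx = 1.4719.
⟨x⟩ = 2.1400 and ⟨x²⟩ = 4.9244.
(Δx)² = 4.9244 − (2.1400)² = 0.34483.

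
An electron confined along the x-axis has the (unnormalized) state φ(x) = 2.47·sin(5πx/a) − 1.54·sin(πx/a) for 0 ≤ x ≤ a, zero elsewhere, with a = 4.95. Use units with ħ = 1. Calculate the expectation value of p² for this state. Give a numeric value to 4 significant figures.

p² φ = −ħ² d²φ/dx²; ⟨p²⟩ = −ħ² ∫ φ*·φ'' dx / ∫|φ|² dx.
d²/dx² sin(jπx/a) = −(jπ/a)²·sin(jπx/a); on 0 ≤ x ≤ a, ∫sin²(jπx/a) dx = a/2 and ∫sin(jπx/a)·sin(lπx/a) dx = 0 for j ≠ l, so only diagonal terms survive in ∫|φ|² and ∫φ·φ″; ∫φ·φ′ dx = [φ²/2] between the walls = 0.
State is unnormalized: ∫|φ|² dx = 20.969, and ∫φ*·(−ħ² φ'') dx = 154.42, so ⟨p²⟩ = 154.42 / 20.969.
⟨p²⟩ = 7.3640.

7.364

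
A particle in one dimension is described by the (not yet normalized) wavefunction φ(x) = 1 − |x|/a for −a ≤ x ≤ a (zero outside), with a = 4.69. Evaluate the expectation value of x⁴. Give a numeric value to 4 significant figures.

⟨x⁴⟩ = ∫ x⁴·|φ|² dx / ∫|φ|² dx (integrals over the domain).
φ is even, so ∫ over [−a, a] = 2∫₀ᵃ with φ = 1 − x/a there: ∫₀ᵃ (1 − x/a)² dx = a/3, ∫₀ᵃ x²(1 − x/a)² dx = a³/30, ∫₀ᵃ x⁴(1 − x/a)² dx = a⁵/105.
State is unnormalized: ∫|φ|² dx = 3.1267, and ∫φ*·x⁴·φ dx = 43.222, so ⟨x⁴⟩ = 43.222 / 3.1267.
⟨x⁴⟩ = 13.824.

13.82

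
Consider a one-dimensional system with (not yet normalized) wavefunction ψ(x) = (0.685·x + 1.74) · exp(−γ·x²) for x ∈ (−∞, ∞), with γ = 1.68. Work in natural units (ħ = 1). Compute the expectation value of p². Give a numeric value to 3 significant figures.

1.76

p² ψ = −ħ² d²ψ/dx²; ⟨p²⟩ = −ħ² ∫ ψ*·ψ'' dx / ∫|ψ|² dx.
Expand each integrand as polynomial × e^(−2γx²) and use ∫x^(2j)·e^(−2γx²) dx = (2j−1)!!/(4γ)^j · √(π/(2γ)), odd powers → 0; here √(π/(2γ)) = 0.96695. Differentiate with the product rule, d/dx e^(−γx²) = −2γx·e^(−γx²).
State is unnormalized: ∫|ψ|² dx = 2.9951, and ∫ψ*·(−ħ² ψ'') dx = 5.2586, so ⟨p²⟩ = 5.2586 / 2.9951.
⟨p²⟩ = 1.7557.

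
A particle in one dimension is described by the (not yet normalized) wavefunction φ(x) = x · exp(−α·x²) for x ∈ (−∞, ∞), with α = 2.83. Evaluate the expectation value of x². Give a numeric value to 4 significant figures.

⟨x²⟩ = ∫ x²·|φ|² dx / ∫|φ|² dx (integrals over the domain).
Expand each integrand as polynomial × e^(−2αx²) and use ∫x^(2j)·e^(−2αx²) dx = (2j−1)!!/(4α)^j · √(π/(2α)), odd powers → 0; here √(π/(2α)) = 0.74502.
State is unnormalized: ∫|φ|² dx = 0.065814, and ∫φ*·x²·φ dx = 0.017442, so ⟨x²⟩ = 0.017442 / 0.065814.
⟨x²⟩ = 0.26502.

0.2650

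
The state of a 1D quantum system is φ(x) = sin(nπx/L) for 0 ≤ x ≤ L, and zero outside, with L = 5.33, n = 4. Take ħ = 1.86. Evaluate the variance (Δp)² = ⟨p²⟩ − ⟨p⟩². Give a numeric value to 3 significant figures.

19.2

Compute ⟨p⟩ and ⟨p²⟩ separately; (Δp)² = ⟨p²⟩ − ⟨p⟩².
d/dx sin(nπx/L) = (nπ/L)·cos(nπx/L) and d²/dx² sin(nπx/L) = −(nπ/L)²·sin(nπx/L); on 0 ≤ x ≤ L, ∫sin²(nπx/L) dx = L/2 and ∫sin(nπx/L)·cos(nπx/L) dx = 0.
Normalization: ∫|φ|² dx = 2.6650.
⟨p⟩ = 0.0000 and ⟨p²⟩ = 19.231.
(Δp)² = 19.231 − (0.0000)² = 19.231.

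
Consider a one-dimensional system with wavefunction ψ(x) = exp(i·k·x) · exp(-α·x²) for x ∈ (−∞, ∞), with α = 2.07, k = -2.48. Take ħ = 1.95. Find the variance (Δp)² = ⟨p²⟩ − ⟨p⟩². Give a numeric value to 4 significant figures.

Compute ⟨p⟩ and ⟨p²⟩ separately; (Δp)² = ⟨p²⟩ − ⟨p⟩².
Gaussian moments: ∫x^(2j)·e^(−2αx²) dx = (2j−1)!!/(4α)^j · √(π/(2α)), odd powers integrate to 0; here √(π/(2α)) = 0.87111. Derivatives: ψ′ = (ik − 2αx)·ψ, ψ″ = ((ik − 2αx)² − 2α)·ψ; the odd-in-x pieces drop out.
Normalization: ∫|ψ|² dx = 0.87111.
⟨p⟩ = -4.8360 and ⟨p²⟩ = 31.258.
(Δp)² = 31.258 − (-4.8360)² = 7.8712.

7.871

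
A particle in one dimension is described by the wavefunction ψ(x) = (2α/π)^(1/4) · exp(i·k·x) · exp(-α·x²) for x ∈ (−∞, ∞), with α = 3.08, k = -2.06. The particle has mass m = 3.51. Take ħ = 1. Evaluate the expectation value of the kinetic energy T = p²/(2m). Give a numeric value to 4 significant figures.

1.043

T = −(ħ²/2m) d²/dx², so ⟨T⟩ = −(ħ²/2m) ∫ ψ*·ψ'' dx; with m = 3.51.
Gaussian moments: ∫x^(2j)·e^(−2αx²) dx = (2j−1)!!/(4α)^j · √(π/(2α)), odd powers integrate to 0; here √(π/(2α)) = 0.71414. Derivatives: ψ′ = (ik − 2αx)·ψ, ψ″ = ((ik − 2αx)² − 2α)·ψ; the odd-in-x pieces drop out.
⟨T⟩ = 1.0432.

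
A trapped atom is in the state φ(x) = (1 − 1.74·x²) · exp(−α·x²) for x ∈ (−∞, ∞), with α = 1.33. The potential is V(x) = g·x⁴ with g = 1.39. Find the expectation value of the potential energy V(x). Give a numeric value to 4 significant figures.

0.3256

⟨V⟩ = ∫ V(x)·|φ|² dx / ∫|φ|² dx.
Expand each integrand as polynomial × e^(−2αx²) and use ∫x^(2j)·e^(−2αx²) dx = (2j−1)!!/(4α)^j · √(π/(2α)), odd powers → 0; here √(π/(2α)) = 1.0868.
State is unnormalized: ∫|φ|² dx = 0.72464, and ∫φ*·V(x)·φ dx = 0.23592, so ⟨V⟩ = 0.23592 / 0.72464.
⟨V⟩ = 0.32557.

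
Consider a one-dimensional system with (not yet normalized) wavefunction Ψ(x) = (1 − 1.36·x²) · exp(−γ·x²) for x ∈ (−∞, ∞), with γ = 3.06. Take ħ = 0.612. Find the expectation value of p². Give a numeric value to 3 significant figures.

p² Ψ = −ħ² d²Ψ/dx²; ⟨p²⟩ = −ħ² ∫ Ψ*·Ψ'' dx / ∫|Ψ|² dx.
Expand each integrand as polynomial × e^(−2γx²) and use ∫x^(2j)·e^(−2γx²) dx = (2j−1)!!/(4γ)^j · √(π/(2γ)), odd powers → 0; here √(π/(2γ)) = 0.71647. Differentiate with the product rule, d/dx e^(−γx²) = −2γx·e^(−γx²).
State is unnormalized: ∫|Ψ|² dx = 0.58379, and ∫Ψ*·(−ħ² Ψ'') dx = 1.0746, so ⟨p²⟩ = 1.0746 / 0.58379.
⟨p²⟩ = 1.8407.

1.84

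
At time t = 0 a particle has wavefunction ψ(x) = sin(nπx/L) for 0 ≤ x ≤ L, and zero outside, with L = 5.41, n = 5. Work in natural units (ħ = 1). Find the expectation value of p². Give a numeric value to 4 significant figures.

8.430

p² ψ = −ħ² d²ψ/dx²; ⟨p²⟩ = −ħ² ∫ ψ*·ψ'' dx / ∫|ψ|² dx.
d/dx sin(nπx/L) = (nπ/L)·cos(nπx/L) and d²/dx² sin(nπx/L) = −(nπ/L)²·sin(nπx/L); on 0 ≤ x ≤ L, ∫sin²(nπx/L) dx = L/2 and ∫sin(nπx/L)·cos(nπx/L) dx = 0.
State is unnormalized: ∫|ψ|² dx = 2.7050, and ∫ψ*·(−ħ² ψ'') dx = 22.804, so ⟨p²⟩ = 22.804 / 2.7050.
⟨p²⟩ = 8.4303.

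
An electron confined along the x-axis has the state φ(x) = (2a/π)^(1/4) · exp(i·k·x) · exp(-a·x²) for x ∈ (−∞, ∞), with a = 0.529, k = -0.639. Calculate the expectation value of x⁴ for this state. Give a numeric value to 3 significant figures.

0.670

⟨x⁴⟩ = ∫ x⁴·|φ|² dx (integrals over the domain).
Gaussian moments: ∫x^(2j)·e^(−2ax²) dx = (2j−1)!!/(4a)^j · √(π/(2a)), odd powers integrate to 0; here √(π/(2a)) = 1.7232.
⟨x⁴⟩ = 0.67002.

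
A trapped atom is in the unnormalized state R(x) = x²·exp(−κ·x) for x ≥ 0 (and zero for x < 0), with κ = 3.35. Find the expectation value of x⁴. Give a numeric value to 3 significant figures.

0.834

⟨x⁴⟩ = ∫ x⁴·|R|² dx / ∫|R|² dx (integrals over the domain).
Every integrand reduces to terms xʲ·e^(−2κx) on [0, ∞); use ∫₀^∞ xʲ·e^(−2κx) dx = j!/(2κ)^(j+1).
State is unnormalized: ∫|R|² dx = 0.0017776, and ∫R*·x⁴·R dx = 0.0014820, so ⟨x⁴⟩ = 0.0014820 / 0.0017776.
⟨x⁴⟩ = 0.83370.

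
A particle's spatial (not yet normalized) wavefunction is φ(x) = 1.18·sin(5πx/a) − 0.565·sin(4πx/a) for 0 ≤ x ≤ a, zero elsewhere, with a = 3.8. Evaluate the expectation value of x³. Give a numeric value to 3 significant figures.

21.1

⟨x³⟩ = ∫ x³·|φ|² dx / ∫|φ|² dx (integrals over the domain).
On 0 ≤ x ≤ a (j ≠ l): ∫sin²(jπx/a) dx = a/2, ∫sin(jπx/a)·sin(lπx/a) dx = 0; diagonal moments ∫x·sin²(jπx/a) dx = a²/4, ∫x²·sin²(jπx/a) dx = a³·(1/6 − 1/(4j²π²)); cross terms ∫x·sin(jπx/a)·sin(lπx/a) dx = 0 for j + l even and −4jla²/(π²(j² − l²)²) for j + l odd, ∫x²·sin(jπx/a)·sin(lπx/a) dx = (−1)^(j+l)·4jla³/(π²(j² − l²)²); higher powers the same way via product-to-sum and parts.
State is unnormalized: ∫|φ|² dx = 3.2521, and ∫φ*·x³·φ dx = 68.624, so ⟨x³⟩ = 68.624 / 3.2521.
⟨x³⟩ = 21.101.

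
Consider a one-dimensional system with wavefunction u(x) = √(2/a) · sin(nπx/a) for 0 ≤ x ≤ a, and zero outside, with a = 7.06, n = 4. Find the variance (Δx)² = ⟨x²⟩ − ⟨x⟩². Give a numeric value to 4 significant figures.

Compute ⟨x⟩ and ⟨x²⟩ separately, then (Δx)² = ⟨x²⟩ − ⟨x⟩².
With sin²θ = (1 − cos2θ)/2 on 0 ≤ x ≤ a: ∫sin²(nπx/a) dx = a/2, ∫x·sin²(nπx/a) dx = a²/4, ∫x²·sin²(nπx/a) dx = a³·(1/6 − 1/(4n²π²)); higher powers xᵏ the same way, integrating xᵏ·cos(2nπx/a) by parts.
⟨x⟩ = 3.5300 and ⟨x²⟩ = 16.457.
(Δx)² = 16.457 − (3.5300)² = 3.9958.

3.996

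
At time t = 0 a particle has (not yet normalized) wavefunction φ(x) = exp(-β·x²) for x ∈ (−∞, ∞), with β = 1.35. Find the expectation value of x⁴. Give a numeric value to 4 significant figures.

⟨x⁴⟩ = ∫ x⁴·|φ|² dx / ∫|φ|² dx (integrals over the domain).
Gaussian moments: ∫x^(2j)·e^(−2βx²) dx = (2j−1)!!/(4β)^j · √(π/(2β)), odd powers integrate to 0; here √(π/(2β)) = 1.0787.
State is unnormalized: ∫|φ|² dx = 1.0787, and ∫φ*·x⁴·φ dx = 0.11098, so ⟨x⁴⟩ = 0.11098 / 1.0787.
⟨x⁴⟩ = 0.10288.

0.1029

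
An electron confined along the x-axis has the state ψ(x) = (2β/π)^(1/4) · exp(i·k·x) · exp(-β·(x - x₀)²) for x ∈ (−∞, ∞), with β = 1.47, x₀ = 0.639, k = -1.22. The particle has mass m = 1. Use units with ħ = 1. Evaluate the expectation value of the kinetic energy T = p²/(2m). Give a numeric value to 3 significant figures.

T = −(ħ²/2m) d²/dx², so ⟨T⟩ = −(ħ²/2m) ∫ ψ*·ψ'' dx; with m = 1.
Gaussian moments (u = x − x₀): ∫u^(2j)·e^(−2βu²) du = (2j−1)!!/(4β)^j · √(π/(2β)), odd powers integrate to 0; here √(π/(2β)) = 1.0337. Derivatives: ψ′ = (ik − 2βu)·ψ, ψ″ = ((ik − 2βu)² − 2β)·ψ; the odd-in-u pieces drop out.
⟨T⟩ = 1.4792.

1.48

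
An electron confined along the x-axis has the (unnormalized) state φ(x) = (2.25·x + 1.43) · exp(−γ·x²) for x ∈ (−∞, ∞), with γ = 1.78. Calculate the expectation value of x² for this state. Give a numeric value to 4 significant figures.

0.2129

⟨x²⟩ = ∫ x²·|φ|² dx / ∫|φ|² dx (integrals over the domain).
Expand each integrand as polynomial × e^(−2γx²) and use ∫x^(2j)·e^(−2γx²) dx = (2j−1)!!/(4γ)^j · √(π/(2γ)), odd powers → 0; here √(π/(2γ)) = 0.93940.
State is unnormalized: ∫|φ|² dx = 2.5889, and ∫φ*·x²·φ dx = 0.55123, so ⟨x²⟩ = 0.55123 / 2.5889.
⟨x²⟩ = 0.21292.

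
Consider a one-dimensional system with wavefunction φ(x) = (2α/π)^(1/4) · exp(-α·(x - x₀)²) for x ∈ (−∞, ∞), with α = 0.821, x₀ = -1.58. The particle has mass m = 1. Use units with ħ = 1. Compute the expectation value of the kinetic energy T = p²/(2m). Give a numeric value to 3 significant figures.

T = −(ħ²/2m) d²/dx², so ⟨T⟩ = −(ħ²/2m) ∫ φ*·φ'' dx; with m = 1.
Gaussian moments (u = x − x₀): ∫u^(2j)·e^(−2αu²) du = (2j−1)!!/(4α)^j · √(π/(2α)), odd powers integrate to 0; here √(π/(2α)) = 1.3832. Derivatives: d/dx e^(−αu²) = −2αu·e^(−αu²), d²/dx² e^(−αu²) = (4α²u² − 2α)·e^(−αu²).
⟨T⟩ = 0.41050.

0.411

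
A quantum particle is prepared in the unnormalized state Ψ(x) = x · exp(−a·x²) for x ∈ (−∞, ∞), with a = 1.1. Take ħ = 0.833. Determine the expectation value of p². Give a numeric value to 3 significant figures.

2.29

p² Ψ = −ħ² d²Ψ/dx²; ⟨p²⟩ = −ħ² ∫ Ψ*·Ψ'' dx / ∫|Ψ|² dx.
Expand each integrand as polynomial × e^(−2ax²) and use ∫x^(2j)·e^(−2ax²) dx = (2j−1)!!/(4a)^j · √(π/(2a)), odd powers → 0; here √(π/(2a)) = 1.1950. Differentiate with the product rule, d/dx e^(−ax²) = −2ax·e^(−ax²).
State is unnormalized: ∫|Ψ|² dx = 0.27159, and ∫Ψ*·(−ħ² Ψ'') dx = 0.62189, so ⟨p²⟩ = 0.62189 / 0.27159.
⟨p²⟩ = 2.2898.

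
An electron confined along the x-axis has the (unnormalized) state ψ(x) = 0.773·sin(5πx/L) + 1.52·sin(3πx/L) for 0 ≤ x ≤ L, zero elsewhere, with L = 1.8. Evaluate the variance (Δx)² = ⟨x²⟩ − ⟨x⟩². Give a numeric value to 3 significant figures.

0.379

Compute ⟨x⟩ and ⟨x²⟩ separately, then (Δx)² = ⟨x²⟩ − ⟨x⟩².
On 0 ≤ x ≤ L (j ≠ l): ∫sin²(jπx/L) dx = L/2, ∫sin(jπx/L)·sin(lπx/L) dx = 0; diagonal moments ∫x·sin²(jπx/L) dx = L²/4, ∫x²·sin²(jπx/L) dx = L³·(1/6 − 1/(4j²π²)); cross terms ∫x·sin(jπx/L)·sin(lπx/L) dx = 0 for j + l even and −4jlL²/(π²(j² − l²)²) for j + l odd, ∫x²·sin(jπx/L)·sin(lπx/L) dx = (−1)^(j+l)·4jlL³/(π²(j² − l²)²); higher powers the same way via product-to-sum and parts.
Normalization: ∫|ψ|² dx = 2.6171.
⟨x⟩ = 0.90000 and ⟨x²⟩ = 1.1885.
(Δx)² = 1.1885 − (0.90000)² = 0.37851.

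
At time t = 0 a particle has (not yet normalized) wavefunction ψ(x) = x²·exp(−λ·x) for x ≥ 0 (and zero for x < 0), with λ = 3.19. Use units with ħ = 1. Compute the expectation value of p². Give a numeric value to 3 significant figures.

3.39

p² ψ = −ħ² d²ψ/dx²; ⟨p²⟩ = −ħ² ∫ ψ*·ψ'' dx / ∫|ψ|² dx.
Differentiate x²·exp(−λ·x) with the product rule; every integrand then reduces to terms xʲ·e^(−2λx) on [0, ∞), with ∫₀^∞ xʲ·e^(−2λx) dx = j!/(2λ)^(j+1).
State is unnormalized: ∫|ψ|² dx = 0.0022704, and ∫ψ*·(−ħ² ψ'') dx = 0.0077014, so ⟨p²⟩ = 0.0077014 / 0.0022704.
⟨p²⟩ = 3.3920.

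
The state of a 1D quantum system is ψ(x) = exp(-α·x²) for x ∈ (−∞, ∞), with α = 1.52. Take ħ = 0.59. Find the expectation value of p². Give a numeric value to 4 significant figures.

0.5291

p² ψ = −ħ² d²ψ/dx²; ⟨p²⟩ = −ħ² ∫ ψ*·ψ'' dx / ∫|ψ|² dx.
Gaussian moments: ∫x^(2j)·e^(−2αx²) dx = (2j−1)!!/(4α)^j · √(π/(2α)), odd powers integrate to 0; here √(π/(2α)) = 1.0166. Derivatives: d/dx e^(−αx²) = −2αx·e^(−αx²), d²/dx² e^(−αx²) = (4α²x² − 2α)·e^(−αx²).
State is unnormalized: ∫|ψ|² dx = 1.0166, and ∫ψ*·(−ħ² ψ'') dx = 0.53788, so ⟨p²⟩ = 0.53788 / 1.0166.
⟨p²⟩ = 0.52911.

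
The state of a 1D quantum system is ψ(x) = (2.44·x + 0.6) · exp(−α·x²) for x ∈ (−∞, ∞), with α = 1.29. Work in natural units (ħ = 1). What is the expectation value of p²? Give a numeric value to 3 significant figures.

p² ψ = −ħ² d²ψ/dx²; ⟨p²⟩ = −ħ² ∫ ψ*·ψ'' dx / ∫|ψ|² dx.
Expand each integrand as polynomial × e^(−2αx²) and use ∫x^(2j)·e^(−2αx²) dx = (2j−1)!!/(4α)^j · √(π/(2α)), odd powers → 0; here √(π/(2α)) = 1.1035. Differentiate with the product rule, d/dx e^(−αx²) = −2αx·e^(−αx²).
State is unnormalized: ∫|ψ|² dx = 1.6704, and ∫ψ*·(−ħ² ψ'') dx = 5.4397, so ⟨p²⟩ = 5.4397 / 1.6704.
⟨p²⟩ = 3.2564.

3.26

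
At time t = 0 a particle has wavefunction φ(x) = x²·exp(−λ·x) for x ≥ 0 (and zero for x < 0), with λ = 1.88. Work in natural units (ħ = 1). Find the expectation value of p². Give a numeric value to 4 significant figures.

p² φ = −ħ² d²φ/dx²; ⟨p²⟩ = −ħ² ∫ φ*·φ'' dx / ∫|φ|² dx.
Differentiate x²·exp(−λ·x) with the product rule; every integrand then reduces to terms xʲ·e^(−2λx) on [0, ∞), with ∫₀^∞ xʲ·e^(−2λx) dx = j!/(2λ)^(j+1).
State is unnormalized: ∫|φ|² dx = 0.031935, and ∫φ*·(−ħ² φ'') dx = 0.037624, so ⟨p²⟩ = 0.037624 / 0.031935.
⟨p²⟩ = 1.1781.

1.178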